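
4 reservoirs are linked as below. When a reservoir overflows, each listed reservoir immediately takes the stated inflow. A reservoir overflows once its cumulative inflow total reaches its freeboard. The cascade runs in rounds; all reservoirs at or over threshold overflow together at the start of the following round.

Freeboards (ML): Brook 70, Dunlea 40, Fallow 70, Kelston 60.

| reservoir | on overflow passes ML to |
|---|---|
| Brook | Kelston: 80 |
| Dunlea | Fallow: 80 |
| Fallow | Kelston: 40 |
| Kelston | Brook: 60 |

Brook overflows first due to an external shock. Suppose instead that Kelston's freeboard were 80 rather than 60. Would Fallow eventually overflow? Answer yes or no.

no

With Kelston's freeboard at 80:
Round 1 — Brook overflows (initial).
  Kelston: +80 → 80 ≥ 80
Round 2 — Kelston overflows.
No further overflows.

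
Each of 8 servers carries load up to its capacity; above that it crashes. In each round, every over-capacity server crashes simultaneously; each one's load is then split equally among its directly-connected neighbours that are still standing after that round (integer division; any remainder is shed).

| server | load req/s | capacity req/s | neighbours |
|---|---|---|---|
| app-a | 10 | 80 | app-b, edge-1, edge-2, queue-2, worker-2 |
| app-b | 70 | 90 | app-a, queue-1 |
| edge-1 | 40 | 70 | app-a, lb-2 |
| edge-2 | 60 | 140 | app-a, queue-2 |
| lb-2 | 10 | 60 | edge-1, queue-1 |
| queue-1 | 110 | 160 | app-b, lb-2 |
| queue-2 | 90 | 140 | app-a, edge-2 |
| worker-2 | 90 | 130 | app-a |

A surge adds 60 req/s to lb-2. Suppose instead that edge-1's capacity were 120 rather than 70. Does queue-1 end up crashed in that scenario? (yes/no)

no

With edge-1's capacity at 120:
Round 1 — lb-2 at 70 > 60. lb-2 crashes.
  lb-2 sheds 70 req/s to edge-1, queue-1: 35 each.
    edge-1: 40+35 = 75 ≤ 120
    queue-1: 110+35 = 145 ≤ 160
No further crashes.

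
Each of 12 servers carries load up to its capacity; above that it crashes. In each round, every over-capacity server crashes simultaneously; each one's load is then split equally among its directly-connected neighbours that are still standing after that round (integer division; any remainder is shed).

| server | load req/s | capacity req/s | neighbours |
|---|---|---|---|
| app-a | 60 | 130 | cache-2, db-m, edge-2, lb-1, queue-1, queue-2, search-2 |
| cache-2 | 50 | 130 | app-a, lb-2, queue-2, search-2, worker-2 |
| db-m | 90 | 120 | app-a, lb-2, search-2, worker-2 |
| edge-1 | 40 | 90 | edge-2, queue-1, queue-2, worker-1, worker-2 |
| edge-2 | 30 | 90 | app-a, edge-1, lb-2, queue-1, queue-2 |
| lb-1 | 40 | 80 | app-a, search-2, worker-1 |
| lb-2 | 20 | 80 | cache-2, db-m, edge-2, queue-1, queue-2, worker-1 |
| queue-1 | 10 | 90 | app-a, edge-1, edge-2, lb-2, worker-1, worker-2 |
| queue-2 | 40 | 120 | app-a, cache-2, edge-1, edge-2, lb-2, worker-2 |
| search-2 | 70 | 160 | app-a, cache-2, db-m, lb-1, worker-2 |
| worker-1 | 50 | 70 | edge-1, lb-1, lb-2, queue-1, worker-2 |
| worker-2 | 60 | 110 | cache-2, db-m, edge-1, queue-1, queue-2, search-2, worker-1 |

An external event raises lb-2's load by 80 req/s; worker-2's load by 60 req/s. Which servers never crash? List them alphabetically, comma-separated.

Round 1 — lb-2 at 100 > 80; worker-2 at 120 > 110. lb-2, worker-2 crash.
  lb-2 sheds 100 req/s to cache-2, db-m, edge-2, queue-1, queue-2, worker-1: 16 each (4 lost).
    cache-2: 50+16 = 66 ≤ 130
    db-m: 90+16 = 106 ≤ 120
    edge-2: 30+16 = 46 ≤ 90
    queue-1: 10+16 = 26 ≤ 90
    queue-2: 40+16 = 56 ≤ 120
    worker-1: 50+16 = 66 ≤ 70
  worker-2 sheds 120 req/s to cache-2, db-m, edge-1, queue-1, queue-2, search-2, worker-1: 17 each (1 lost).
    cache-2: 66+17 = 83 ≤ 130
    db-m: 106+17 = 123 > 120
    edge-1: 40+17 = 57 ≤ 90
    queue-1: 26+17 = 43 ≤ 90
    queue-2: 56+17 = 73 ≤ 120
    search-2: 70+17 = 87 ≤ 160
    worker-1: 66+17 = 83 > 70
Round 2 — db-m, worker-1 crash.
  db-m sheds 123 req/s to app-a, search-2: 61 each (1 lost).
    app-a: 60+61 = 121 ≤ 130
    search-2: 87+61 = 148 ≤ 160
  worker-1 sheds 83 req/s to edge-1, lb-1, queue-1: 27 each (2 lost).
    edge-1: 57+27 = 84 ≤ 90
    lb-1: 40+27 = 67 ≤ 80
    queue-1: 43+27 = 70 ≤ 90
No further crashes.

app-a, cache-2, edge-1, edge-2, lb-1, queue-1, queue-2, search-2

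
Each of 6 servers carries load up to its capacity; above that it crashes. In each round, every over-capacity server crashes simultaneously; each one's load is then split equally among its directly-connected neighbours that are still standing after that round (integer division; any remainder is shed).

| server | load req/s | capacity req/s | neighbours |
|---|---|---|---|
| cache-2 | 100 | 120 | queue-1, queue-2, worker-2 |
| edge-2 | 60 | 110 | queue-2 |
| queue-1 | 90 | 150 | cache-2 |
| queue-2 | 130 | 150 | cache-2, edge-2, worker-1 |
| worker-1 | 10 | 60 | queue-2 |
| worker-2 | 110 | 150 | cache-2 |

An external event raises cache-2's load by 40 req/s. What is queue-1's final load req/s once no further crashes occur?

136

Round 1 — cache-2 at 140 > 120. cache-2 crashes.
  cache-2 sheds 140 req/s to queue-1, queue-2, worker-2: 46 each (2 lost).
    queue-1: 90+46 = 136 ≤ 150
    queue-2: 130+46 = 176 > 150
    worker-2: 110+46 = 156 > 150
Round 2 — queue-2, worker-2 crash.
  queue-2 sheds 176 req/s to edge-2, worker-1: 88 each.
    edge-2: 60+88 = 148 > 110
    worker-1: 10+88 = 98 > 60
  worker-2 sheds 156 req/s: no online neighbours, lost.
Round 3 — edge-2, worker-1 crash.
  edge-2 sheds 148 req/s: no online neighbours, lost.
  worker-1 sheds 98 req/s: no online neighbours, lost.
No further crashes.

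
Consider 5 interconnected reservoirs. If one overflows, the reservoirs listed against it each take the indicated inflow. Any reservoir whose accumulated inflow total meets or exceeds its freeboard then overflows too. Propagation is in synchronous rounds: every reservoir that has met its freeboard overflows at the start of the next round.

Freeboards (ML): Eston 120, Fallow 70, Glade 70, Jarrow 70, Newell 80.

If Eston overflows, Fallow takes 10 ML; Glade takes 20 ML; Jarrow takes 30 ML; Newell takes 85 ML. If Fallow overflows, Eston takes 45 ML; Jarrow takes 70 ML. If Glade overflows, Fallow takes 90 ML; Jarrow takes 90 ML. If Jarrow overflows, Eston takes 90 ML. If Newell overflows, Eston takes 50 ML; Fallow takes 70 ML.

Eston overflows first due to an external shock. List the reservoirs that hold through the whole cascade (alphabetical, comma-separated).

Round 1 — Eston overflows (initial).
  Fallow: +10 → 10 < 70
  Glade: +20 → 20 < 70
  Jarrow: +30 → 30 < 70
  Newell: +85 → 85 ≥ 80
Round 2 — Newell overflows.
  Fallow: +70 → 80 ≥ 70
Round 3 — Fallow overflows.
  Jarrow: +70 → 100 ≥ 70
Round 4 — Jarrow overflows.
No further overflows.

Glade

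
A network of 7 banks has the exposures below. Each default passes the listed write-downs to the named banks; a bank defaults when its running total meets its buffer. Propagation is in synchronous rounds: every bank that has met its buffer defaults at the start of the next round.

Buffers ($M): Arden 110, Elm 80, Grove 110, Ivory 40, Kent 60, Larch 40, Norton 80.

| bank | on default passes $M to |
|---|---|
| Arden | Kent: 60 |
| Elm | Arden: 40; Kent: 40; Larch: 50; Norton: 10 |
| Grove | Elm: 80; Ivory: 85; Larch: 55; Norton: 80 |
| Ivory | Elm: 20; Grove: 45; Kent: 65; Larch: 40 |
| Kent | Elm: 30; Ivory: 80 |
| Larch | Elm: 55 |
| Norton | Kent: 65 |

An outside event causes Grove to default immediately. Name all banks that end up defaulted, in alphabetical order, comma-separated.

Elm, Grove, Ivory, Kent, Larch, Norton

Round 1 — Grove defaults (initial).
  Elm: +80 → 80 ≥ 80
  Ivory: +85 → 85 ≥ 40
  Larch: +55 → 55 ≥ 40
  Norton: +80 → 80 ≥ 80
Round 2 — Elm, Ivory, Larch, Norton default.
  Arden: +40 → 40 < 110
  Kent: +40+65+65 → 170 ≥ 60
Round 3 — Kent defaults.
No further defaults.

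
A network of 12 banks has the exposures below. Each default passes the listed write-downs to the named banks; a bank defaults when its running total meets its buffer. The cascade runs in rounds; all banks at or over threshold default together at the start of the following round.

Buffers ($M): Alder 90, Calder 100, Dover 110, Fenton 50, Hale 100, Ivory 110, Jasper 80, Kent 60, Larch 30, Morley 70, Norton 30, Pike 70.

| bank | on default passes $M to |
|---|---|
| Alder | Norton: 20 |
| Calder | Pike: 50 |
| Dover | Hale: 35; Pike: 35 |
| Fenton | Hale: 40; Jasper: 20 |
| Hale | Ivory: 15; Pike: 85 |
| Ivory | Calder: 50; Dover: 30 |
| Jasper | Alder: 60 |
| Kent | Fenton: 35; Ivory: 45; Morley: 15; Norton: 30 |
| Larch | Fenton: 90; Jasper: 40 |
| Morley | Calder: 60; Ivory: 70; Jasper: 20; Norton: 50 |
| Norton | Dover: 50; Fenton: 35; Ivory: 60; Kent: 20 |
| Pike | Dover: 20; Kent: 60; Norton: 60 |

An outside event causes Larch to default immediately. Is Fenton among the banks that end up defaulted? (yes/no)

yes

Round 1 — Larch defaults (initial).
  Fenton: +90 → 90 ≥ 50
  Jasper: +40 → 40 < 80
Round 2 — Fenton defaults.
  Hale: +40 → 40 < 100
  Jasper: +20 → 60 < 80
No further defaults.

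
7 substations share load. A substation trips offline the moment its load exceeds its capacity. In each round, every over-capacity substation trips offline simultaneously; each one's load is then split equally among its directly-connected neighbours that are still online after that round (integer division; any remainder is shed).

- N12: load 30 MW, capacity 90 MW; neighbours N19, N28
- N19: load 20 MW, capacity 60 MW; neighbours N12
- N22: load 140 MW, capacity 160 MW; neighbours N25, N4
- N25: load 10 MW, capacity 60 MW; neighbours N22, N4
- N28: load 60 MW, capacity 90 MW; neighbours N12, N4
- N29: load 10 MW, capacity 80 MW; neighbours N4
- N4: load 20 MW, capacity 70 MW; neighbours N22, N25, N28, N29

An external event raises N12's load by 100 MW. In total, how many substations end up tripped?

Round 1 — N12 at 130 > 90. N12 trips offline.
  N12 sheds 130 MW to N19, N28: 65 each.
    N19: 20+65 = 85 > 60
    N28: 60+65 = 125 > 90
Round 2 — N19, N28 trip offline.
  N19 sheds 85 MW: no online neighbours, lost.
  N28 sheds 125 MW to N4: 125 each.
    N4: 20+125 = 145 > 70
Round 3 — N4 trips offline.
  N4 sheds 145 MW to N22, N25, N29: 48 each (1 lost).
    N22: 140+48 = 188 > 160
    N25: 10+48 = 58 ≤ 60
    N29: 10+48 = 58 ≤ 80
Round 4 — N22 trips offline.
  N22 sheds 188 MW to N25: 188 each.
    N25: 58+188 = 246 > 60
Round 5 — N25 trips offline.
  N25 sheds 246 MW: no online neighbours, lost.
No further trips.

6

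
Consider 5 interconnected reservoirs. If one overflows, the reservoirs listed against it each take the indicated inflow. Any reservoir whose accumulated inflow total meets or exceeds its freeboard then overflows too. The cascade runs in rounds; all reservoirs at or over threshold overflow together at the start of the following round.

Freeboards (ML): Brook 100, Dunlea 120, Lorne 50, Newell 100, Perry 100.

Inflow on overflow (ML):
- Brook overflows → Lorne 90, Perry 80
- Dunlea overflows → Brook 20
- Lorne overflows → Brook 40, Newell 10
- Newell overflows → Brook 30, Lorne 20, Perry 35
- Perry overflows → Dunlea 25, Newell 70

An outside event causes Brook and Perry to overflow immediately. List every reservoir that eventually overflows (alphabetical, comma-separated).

Round 1 — Brook, Perry overflow (initial).
  Dunlea: +25 → 25 < 120
  Lorne: +90 → 90 ≥ 50
  Newell: +70 → 70 < 100
Round 2 — Lorne overflows.
  Newell: +10 → 80 < 100
No further overflows.

Brook, Lorne, Perry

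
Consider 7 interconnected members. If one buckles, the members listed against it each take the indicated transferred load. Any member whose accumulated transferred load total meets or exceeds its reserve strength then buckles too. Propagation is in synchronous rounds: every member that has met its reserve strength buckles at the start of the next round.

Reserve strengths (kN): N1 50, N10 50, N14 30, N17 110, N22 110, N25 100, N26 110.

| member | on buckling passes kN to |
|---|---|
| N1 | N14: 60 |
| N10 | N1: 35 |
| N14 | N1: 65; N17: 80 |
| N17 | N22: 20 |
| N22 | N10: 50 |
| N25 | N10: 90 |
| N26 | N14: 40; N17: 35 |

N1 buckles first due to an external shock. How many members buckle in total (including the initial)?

2

Round 1 — N1 buckles (initial).
  N14: +60 → 60 ≥ 30
Round 2 — N14 buckles.
  N17: +80 → 80 < 110
No further bucklings.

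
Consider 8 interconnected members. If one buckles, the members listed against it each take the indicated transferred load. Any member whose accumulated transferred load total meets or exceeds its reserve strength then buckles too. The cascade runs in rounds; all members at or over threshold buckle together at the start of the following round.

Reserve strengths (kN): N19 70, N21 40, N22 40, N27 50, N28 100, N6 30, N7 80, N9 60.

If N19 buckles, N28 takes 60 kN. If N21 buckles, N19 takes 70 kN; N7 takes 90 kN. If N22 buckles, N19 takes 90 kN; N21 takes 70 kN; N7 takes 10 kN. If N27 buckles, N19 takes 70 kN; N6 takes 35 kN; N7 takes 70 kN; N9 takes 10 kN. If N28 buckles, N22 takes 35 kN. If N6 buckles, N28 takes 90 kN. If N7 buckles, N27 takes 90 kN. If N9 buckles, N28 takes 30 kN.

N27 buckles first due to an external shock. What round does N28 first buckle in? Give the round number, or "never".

Round 1 — N27 buckles (initial).
  N19: +70 → 70 ≥ 70
  N6: +35 → 35 ≥ 30
  N7: +70 → 70 < 80
  N9: +10 → 10 < 60
Round 2 — N19, N6 buckle.
  N28: +60+90 → 150 ≥ 100
Round 3 — N28 buckles.
  N22: +35 → 35 < 40
No further bucklings.

3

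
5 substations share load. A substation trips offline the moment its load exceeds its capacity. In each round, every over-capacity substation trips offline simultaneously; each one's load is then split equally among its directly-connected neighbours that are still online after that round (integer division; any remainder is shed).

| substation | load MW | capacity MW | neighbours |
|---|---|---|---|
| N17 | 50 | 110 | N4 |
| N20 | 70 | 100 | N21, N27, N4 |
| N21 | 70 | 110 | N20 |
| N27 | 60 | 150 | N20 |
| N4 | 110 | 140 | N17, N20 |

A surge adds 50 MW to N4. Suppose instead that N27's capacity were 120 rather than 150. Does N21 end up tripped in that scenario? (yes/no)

yes

With N27's capacity at 120:
Round 1 — N4 at 160 > 140. N4 trips offline.
  N4 sheds 160 MW to N17, N20: 80 each.
    N17: 50+80 = 130 > 110
    N20: 70+80 = 150 > 100
Round 2 — N17, N20 trip offline.
  N17 sheds 130 MW: no online neighbours, lost.
  N20 sheds 150 MW to N21, N27: 75 each.
    N21: 70+75 = 145 > 110
    N27: 60+75 = 135 > 120
Round 3 — N21, N27 trip offline.
  N21 sheds 145 MW: no online neighbours, lost.
  N27 sheds 135 MW: no online neighbours, lost.
No further trips.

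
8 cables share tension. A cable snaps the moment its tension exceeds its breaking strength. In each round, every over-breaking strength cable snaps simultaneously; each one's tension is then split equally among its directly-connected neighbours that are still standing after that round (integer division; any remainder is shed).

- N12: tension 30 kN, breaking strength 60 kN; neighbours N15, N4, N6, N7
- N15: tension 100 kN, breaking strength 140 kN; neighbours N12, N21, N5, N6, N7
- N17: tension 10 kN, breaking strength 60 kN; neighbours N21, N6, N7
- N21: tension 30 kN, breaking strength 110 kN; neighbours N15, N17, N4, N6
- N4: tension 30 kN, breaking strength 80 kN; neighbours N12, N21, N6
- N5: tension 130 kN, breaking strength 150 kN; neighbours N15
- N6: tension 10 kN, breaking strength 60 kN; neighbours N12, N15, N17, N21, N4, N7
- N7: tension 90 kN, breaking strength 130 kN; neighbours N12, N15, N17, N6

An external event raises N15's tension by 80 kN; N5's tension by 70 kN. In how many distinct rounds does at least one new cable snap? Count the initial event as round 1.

Round 1 — N15 at 180 > 140; N5 at 200 > 150. N15, N5 snap.
  N15 sheds 180 kN to N12, N21, N6, N7: 45 each.
    N12: 30+45 = 75 > 60
    N21: 30+45 = 75 ≤ 110
    N6: 10+45 = 55 ≤ 60
    N7: 90+45 = 135 > 130
  N5 sheds 200 kN: no online neighbours, lost.
Round 2 — N12, N7 snap.
  N12 sheds 75 kN to N4, N6: 37 each (1 lost).
    N4: 30+37 = 67 ≤ 80
    N6: 55+37 = 92 > 60
  N7 sheds 135 kN to N17, N6: 67 each (1 lost).
    N17: 10+67 = 77 > 60
    N6: 92+67 = 159 > 60
Round 3 — N17, N6 snap.
  N17 sheds 77 kN to N21: 77 each.
    N21: 75+77 = 152 > 110
  N6 sheds 159 kN to N21, N4: 79 each (1 lost).
    N21: 152+79 = 231 > 110
    N4: 67+79 = 146 > 80
Round 4 — N21, N4 snap.
  N21 sheds 231 kN: no online neighbours, lost.
  N4 sheds 146 kN: no online neighbours, lost.
No further breaks.

4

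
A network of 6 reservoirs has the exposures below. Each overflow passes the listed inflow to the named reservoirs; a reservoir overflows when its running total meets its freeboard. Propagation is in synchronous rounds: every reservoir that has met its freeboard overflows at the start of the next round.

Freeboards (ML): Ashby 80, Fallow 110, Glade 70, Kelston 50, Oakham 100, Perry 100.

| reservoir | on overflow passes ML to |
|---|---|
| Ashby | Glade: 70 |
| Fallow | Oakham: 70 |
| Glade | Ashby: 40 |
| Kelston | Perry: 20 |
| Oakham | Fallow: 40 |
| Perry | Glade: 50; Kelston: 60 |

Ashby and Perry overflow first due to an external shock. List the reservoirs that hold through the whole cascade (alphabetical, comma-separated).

Fallow, Oakham

Round 1 — Ashby, Perry overflow (initial).
  Glade: +70+50 → 120 ≥ 70
  Kelston: +60 → 60 ≥ 50
Round 2 — Glade, Kelston overflow.
No further overflows.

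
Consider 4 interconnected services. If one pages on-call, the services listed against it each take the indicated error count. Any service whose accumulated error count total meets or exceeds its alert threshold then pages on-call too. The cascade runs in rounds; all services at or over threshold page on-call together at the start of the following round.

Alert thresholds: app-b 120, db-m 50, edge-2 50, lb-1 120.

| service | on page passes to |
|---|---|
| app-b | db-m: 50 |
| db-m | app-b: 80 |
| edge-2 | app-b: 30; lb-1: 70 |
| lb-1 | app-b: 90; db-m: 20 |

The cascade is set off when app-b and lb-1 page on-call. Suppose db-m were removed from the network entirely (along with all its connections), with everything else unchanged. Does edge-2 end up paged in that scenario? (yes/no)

With db-m removed:
Round 1 — app-b, lb-1 page on-call (initial).
No further pages.

no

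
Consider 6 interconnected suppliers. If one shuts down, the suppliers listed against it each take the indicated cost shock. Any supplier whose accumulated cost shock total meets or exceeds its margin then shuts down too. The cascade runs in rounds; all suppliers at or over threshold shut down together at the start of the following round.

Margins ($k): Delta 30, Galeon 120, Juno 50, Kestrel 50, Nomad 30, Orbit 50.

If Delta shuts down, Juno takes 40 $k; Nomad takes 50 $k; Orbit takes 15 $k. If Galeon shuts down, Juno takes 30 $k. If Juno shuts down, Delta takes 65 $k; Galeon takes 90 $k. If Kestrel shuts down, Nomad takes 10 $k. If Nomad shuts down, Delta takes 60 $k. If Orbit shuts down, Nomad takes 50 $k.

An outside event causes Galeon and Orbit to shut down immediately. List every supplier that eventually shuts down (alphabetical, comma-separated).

Round 1 — Galeon, Orbit shut down (initial).
  Juno: +30 → 30 < 50
  Nomad: +50 → 50 ≥ 30
Round 2 — Nomad shuts down.
  Delta: +60 → 60 ≥ 30
Round 3 — Delta shuts down.
  Juno: +40 → 70 ≥ 50
Round 4 — Juno shuts down.
No further shutdowns.

Delta, Galeon, Juno, Nomad, Orbit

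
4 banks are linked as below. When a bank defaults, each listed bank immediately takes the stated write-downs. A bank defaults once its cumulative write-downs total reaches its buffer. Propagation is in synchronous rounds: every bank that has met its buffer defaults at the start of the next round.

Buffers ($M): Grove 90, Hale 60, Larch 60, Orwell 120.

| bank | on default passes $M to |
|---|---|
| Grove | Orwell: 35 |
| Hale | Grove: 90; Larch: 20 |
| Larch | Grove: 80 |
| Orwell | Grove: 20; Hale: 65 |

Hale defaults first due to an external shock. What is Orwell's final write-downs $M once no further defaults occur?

Round 1 — Hale defaults (initial).
  Grove: +90 → 90 ≥ 90
  Larch: +20 → 20 < 60
Round 2 — Grove defaults.
  Orwell: +35 → 35 < 120
No further defaults.

35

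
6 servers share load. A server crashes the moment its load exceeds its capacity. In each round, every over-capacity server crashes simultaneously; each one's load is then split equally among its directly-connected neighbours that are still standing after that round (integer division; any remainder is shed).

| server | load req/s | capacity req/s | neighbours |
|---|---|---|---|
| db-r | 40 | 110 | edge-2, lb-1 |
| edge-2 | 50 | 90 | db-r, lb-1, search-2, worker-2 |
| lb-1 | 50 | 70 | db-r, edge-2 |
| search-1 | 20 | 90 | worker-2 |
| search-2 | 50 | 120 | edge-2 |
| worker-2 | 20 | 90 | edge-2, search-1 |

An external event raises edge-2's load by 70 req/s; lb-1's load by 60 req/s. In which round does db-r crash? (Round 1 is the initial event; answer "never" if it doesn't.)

2

Round 1 — edge-2 at 120 > 90; lb-1 at 110 > 70. edge-2, lb-1 crash.
  edge-2 sheds 120 req/s to db-r, search-2, worker-2: 40 each.
    db-r: 40+40 = 80 ≤ 110
    search-2: 50+40 = 90 ≤ 120
    worker-2: 20+40 = 60 ≤ 90
  lb-1 sheds 110 req/s to db-r: 110 each.
    db-r: 80+110 = 190 > 110
Round 2 — db-r crashes.
  db-r sheds 190 req/s: no online neighbours, lost.
No further crashes.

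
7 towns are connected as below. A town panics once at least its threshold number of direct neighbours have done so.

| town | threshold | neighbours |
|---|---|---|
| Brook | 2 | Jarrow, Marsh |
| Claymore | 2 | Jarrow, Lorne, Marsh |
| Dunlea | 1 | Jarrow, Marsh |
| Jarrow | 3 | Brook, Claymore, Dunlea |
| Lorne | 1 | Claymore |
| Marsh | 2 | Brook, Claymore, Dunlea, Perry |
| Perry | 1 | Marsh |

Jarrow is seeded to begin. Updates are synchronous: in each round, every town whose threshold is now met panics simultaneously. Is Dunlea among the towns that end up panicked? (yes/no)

yes

Round 1 — Jarrow panics (initial).
Round 2 — checking thresholds:
  Brook: 1 of 2 neighbours < 2, not yet.
  Claymore: 1 of 3 neighbours < 2, not yet.
  Dunlea: 1 of 2 neighbours ≥ 1, panics.
Round 3 — no new panics; cascade stops.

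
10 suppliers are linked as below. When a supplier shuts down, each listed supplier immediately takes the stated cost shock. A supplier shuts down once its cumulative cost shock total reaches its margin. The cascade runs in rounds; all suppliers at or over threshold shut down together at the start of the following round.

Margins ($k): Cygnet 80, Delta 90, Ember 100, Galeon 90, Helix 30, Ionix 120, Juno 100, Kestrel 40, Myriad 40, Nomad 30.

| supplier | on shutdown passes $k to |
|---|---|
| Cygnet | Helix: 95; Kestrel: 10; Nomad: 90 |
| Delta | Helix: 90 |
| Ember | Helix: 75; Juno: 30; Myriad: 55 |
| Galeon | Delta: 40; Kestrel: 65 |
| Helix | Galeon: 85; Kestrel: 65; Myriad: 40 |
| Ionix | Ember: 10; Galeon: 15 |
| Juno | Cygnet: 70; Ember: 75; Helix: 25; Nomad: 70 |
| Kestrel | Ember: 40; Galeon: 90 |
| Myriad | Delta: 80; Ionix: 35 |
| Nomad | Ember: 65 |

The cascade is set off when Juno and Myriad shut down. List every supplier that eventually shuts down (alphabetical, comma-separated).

Delta, Ember, Galeon, Helix, Juno, Kestrel, Myriad, Nomad

Round 1 — Juno, Myriad shut down (initial).
  Cygnet: +70 → 70 < 80
  Delta: +80 → 80 < 90
  Ember: +75 → 75 < 100
  Helix: +25 → 25 < 30
  Ionix: +35 → 35 < 120
  Nomad: +70 → 70 ≥ 30
Round 2 — Nomad shuts down.
  Ember: +65 → 140 ≥ 100
Round 3 — Ember shuts down.
  Helix: +75 → 100 ≥ 30
Round 4 — Helix shuts down.
  Galeon: +85 → 85 < 90
  Kestrel: +65 → 65 ≥ 40
Round 5 — Kestrel shuts down.
  Galeon: +90 → 175 ≥ 90
Round 6 — Galeon shuts down.
  Delta: +40 → 120 ≥ 90
Round 7 — Delta shuts down.
No further shutdowns.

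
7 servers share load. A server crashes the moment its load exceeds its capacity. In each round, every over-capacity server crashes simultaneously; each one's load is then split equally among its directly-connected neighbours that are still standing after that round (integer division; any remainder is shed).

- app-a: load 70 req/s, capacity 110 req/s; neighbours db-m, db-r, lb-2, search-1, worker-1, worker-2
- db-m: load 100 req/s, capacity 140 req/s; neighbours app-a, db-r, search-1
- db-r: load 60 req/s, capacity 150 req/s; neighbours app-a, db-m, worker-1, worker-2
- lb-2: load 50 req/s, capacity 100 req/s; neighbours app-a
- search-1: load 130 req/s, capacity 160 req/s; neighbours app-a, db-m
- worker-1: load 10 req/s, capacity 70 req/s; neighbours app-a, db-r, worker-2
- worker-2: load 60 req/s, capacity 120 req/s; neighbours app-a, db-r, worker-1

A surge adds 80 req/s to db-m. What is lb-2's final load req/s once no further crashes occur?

82

Round 1 — db-m at 180 > 140. db-m crashes.
  db-m sheds 180 req/s to app-a, db-r, search-1: 60 each.
    app-a: 70+60 = 130 > 110
    db-r: 60+60 = 120 ≤ 150
    search-1: 130+60 = 190 > 160
Round 2 — app-a, search-1 crash.
  app-a sheds 130 req/s to db-r, lb-2, worker-1, worker-2: 32 each (2 lost).
    db-r: 120+32 = 152 > 150
    lb-2: 50+32 = 82 ≤ 100
    worker-1: 10+32 = 42 ≤ 70
    worker-2: 60+32 = 92 ≤ 120
  search-1 sheds 190 req/s: no online neighbours, lost.
Round 3 — db-r crashes.
  db-r sheds 152 req/s to worker-1, worker-2: 76 each.
    worker-1: 42+76 = 118 > 70
    worker-2: 92+76 = 168 > 120
Round 4 — worker-1, worker-2 crash.
  worker-1 sheds 118 req/s: no online neighbours, lost.
  worker-2 sheds 168 req/s: no online neighbours, lost.
No further crashes.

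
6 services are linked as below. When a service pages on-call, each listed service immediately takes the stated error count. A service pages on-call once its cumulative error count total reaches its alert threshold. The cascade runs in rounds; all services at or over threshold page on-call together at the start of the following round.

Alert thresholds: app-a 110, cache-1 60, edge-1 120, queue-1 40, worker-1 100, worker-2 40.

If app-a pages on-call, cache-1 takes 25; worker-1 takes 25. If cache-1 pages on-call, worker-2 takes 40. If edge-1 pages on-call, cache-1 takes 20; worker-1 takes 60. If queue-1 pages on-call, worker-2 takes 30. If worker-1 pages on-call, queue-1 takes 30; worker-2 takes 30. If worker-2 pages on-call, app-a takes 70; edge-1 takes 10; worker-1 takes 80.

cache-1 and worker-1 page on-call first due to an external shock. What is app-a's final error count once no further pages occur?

Round 1 — cache-1, worker-1 page on-call (initial).
  queue-1: +30 → 30 < 40
  worker-2: +40+30 → 70 ≥ 40
Round 2 — worker-2 pages on-call.
  app-a: +70 → 70 < 110
  edge-1: +10 → 10 < 120
No further pages.

70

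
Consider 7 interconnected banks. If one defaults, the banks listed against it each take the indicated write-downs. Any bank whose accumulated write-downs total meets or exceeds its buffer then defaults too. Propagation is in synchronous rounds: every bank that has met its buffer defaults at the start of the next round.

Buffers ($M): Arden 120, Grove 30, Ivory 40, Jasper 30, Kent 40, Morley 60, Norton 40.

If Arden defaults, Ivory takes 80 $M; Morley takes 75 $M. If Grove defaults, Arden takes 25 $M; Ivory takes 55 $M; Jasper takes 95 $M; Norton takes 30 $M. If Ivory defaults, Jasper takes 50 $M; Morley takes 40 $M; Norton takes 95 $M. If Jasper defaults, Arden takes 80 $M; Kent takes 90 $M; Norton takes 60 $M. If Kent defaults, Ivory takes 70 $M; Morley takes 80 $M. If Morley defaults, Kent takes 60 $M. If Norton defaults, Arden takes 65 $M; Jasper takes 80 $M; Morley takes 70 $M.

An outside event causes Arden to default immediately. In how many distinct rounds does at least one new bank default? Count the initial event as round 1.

3

Round 1 — Arden defaults (initial).
  Ivory: +80 → 80 ≥ 40
  Morley: +75 → 75 ≥ 60
Round 2 — Ivory, Morley default.
  Jasper: +50 → 50 ≥ 30
  Kent: +60 → 60 ≥ 40
  Norton: +95 → 95 ≥ 40
Round 3 — Jasper, Kent, Norton default.
No further defaults.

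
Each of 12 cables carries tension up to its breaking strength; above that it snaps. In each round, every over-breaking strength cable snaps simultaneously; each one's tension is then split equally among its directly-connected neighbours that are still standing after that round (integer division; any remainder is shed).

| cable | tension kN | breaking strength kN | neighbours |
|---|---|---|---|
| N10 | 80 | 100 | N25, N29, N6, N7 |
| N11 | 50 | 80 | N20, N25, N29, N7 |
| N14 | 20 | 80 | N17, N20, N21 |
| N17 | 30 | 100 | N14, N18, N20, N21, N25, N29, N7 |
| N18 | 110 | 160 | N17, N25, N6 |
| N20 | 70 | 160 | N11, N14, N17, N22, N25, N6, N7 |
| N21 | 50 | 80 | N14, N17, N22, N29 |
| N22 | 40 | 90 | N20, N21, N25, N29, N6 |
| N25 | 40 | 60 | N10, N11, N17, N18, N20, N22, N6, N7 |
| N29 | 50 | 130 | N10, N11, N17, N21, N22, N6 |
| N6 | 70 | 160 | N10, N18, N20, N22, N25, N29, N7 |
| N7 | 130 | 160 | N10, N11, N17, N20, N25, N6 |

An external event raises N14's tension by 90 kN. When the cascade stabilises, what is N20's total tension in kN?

106

Round 1 — N14 at 110 > 80. N14 snaps.
  N14 sheds 110 kN to N17, N20, N21: 36 each (2 lost).
    N17: 30+36 = 66 ≤ 100
    N20: 70+36 = 106 ≤ 160
    N21: 50+36 = 86 > 80
Round 2 — N21 snaps.
  N21 sheds 86 kN to N17, N22, N29: 28 each (2 lost).
    N17: 66+28 = 94 ≤ 100
    N22: 40+28 = 68 ≤ 90
    N29: 50+28 = 78 ≤ 130
No further breaks.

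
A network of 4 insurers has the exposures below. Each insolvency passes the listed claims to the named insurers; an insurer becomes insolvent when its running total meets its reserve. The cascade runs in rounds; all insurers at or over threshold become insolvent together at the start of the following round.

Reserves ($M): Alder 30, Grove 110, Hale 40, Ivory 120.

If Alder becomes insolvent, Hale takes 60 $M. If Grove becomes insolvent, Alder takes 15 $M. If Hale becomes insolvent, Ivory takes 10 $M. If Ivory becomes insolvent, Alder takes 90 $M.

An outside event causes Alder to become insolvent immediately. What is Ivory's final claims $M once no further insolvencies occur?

Round 1 — Alder becomes insolvent (initial).
  Hale: +60 → 60 ≥ 40
Round 2 — Hale becomes insolvent.
  Ivory: +10 → 10 < 120
No further insolvencies.

10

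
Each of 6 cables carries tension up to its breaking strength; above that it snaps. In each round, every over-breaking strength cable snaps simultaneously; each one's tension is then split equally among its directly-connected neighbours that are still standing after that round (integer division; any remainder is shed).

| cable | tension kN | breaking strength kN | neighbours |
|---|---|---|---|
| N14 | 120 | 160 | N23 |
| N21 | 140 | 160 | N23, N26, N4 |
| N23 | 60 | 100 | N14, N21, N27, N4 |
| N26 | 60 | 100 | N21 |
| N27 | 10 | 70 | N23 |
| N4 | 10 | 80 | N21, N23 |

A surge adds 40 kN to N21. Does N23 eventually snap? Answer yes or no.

yes

Round 1 — N21 at 180 > 160. N21 snaps.
  N21 sheds 180 kN to N23, N26, N4: 60 each.
    N23: 60+60 = 120 > 100
    N26: 60+60 = 120 > 100
    N4: 10+60 = 70 ≤ 80
Round 2 — N23, N26 snap.
  N23 sheds 120 kN to N14, N27, N4: 40 each.
    N14: 120+40 = 160 ≤ 160
    N27: 10+40 = 50 ≤ 70
    N4: 70+40 = 110 > 80
  N26 sheds 120 kN: no online neighbours, lost.
Round 3 — N4 snaps.
  N4 sheds 110 kN: no online neighbours, lost.
No further breaks.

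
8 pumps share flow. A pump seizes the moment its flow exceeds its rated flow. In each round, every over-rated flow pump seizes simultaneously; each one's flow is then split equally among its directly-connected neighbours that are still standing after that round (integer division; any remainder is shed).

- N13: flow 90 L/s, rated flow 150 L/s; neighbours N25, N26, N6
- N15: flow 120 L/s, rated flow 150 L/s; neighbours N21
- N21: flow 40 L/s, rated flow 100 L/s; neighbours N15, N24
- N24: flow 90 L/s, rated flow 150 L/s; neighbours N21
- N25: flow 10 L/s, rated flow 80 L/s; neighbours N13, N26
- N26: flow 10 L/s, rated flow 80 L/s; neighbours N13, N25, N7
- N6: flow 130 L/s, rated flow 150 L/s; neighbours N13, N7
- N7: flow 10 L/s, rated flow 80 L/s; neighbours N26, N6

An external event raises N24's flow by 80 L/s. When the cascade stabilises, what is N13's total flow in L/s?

90

Round 1 — N24 at 170 > 150. N24 seizes.
  N24 sheds 170 L/s to N21: 170 each.
    N21: 40+170 = 210 > 100
Round 2 — N21 seizes.
  N21 sheds 210 L/s to N15: 210 each.
    N15: 120+210 = 330 > 150
Round 3 — N15 seizes.
  N15 sheds 330 L/s: no online neighbours, lost.
No further seizures.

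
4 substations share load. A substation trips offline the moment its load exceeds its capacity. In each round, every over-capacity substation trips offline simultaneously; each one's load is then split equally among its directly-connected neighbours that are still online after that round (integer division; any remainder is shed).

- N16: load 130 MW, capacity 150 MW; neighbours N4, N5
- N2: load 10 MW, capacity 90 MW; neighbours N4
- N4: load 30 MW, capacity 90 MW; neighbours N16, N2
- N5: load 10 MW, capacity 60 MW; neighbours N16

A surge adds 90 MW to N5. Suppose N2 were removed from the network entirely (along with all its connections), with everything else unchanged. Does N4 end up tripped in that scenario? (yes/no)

yes

With N2 removed:
Round 1 — N5 at 100 > 60. N5 trips offline.
  N5 sheds 100 MW to N16: 100 each.
    N16: 130+100 = 230 > 150
Round 2 — N16 trips offline.
  N16 sheds 230 MW to N4: 230 each.
    N4: 30+230 = 260 > 90
Round 3 — N4 trips offline.
  N4 sheds 260 MW: no online neighbours, lost.
No further trips.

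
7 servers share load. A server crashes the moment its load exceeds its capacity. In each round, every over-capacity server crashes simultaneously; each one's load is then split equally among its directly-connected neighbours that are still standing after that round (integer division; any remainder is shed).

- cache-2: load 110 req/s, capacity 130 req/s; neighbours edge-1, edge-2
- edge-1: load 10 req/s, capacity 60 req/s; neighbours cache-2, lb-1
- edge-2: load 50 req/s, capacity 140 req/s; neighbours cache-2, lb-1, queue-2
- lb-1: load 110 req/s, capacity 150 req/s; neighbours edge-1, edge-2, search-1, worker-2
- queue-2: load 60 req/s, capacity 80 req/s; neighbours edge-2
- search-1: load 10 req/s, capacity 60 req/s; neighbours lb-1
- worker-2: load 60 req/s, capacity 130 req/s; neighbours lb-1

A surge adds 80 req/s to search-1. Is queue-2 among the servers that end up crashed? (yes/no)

yes

Round 1 — search-1 at 90 > 60. search-1 crashes.
  search-1 sheds 90 req/s to lb-1: 90 each.
    lb-1: 110+90 = 200 > 150
Round 2 — lb-1 crashes.
  lb-1 sheds 200 req/s to edge-1, edge-2, worker-2: 66 each (2 lost).
    edge-1: 10+66 = 76 > 60
    edge-2: 50+66 = 116 ≤ 140
    worker-2: 60+66 = 126 ≤ 130
Round 3 — edge-1 crashes.
  edge-1 sheds 76 req/s to cache-2: 76 each.
    cache-2: 110+76 = 186 > 130
Round 4 — cache-2 crashes.
  cache-2 sheds 186 req/s to edge-2: 186 each.
    edge-2: 116+186 = 302 > 140
Round 5 — edge-2 crashes.
  edge-2 sheds 302 req/s to queue-2: 302 each.
    queue-2: 60+302 = 362 > 80
Round 6 — queue-2 crashes.
  queue-2 sheds 362 req/s: no online neighbours, lost.
No further crashes.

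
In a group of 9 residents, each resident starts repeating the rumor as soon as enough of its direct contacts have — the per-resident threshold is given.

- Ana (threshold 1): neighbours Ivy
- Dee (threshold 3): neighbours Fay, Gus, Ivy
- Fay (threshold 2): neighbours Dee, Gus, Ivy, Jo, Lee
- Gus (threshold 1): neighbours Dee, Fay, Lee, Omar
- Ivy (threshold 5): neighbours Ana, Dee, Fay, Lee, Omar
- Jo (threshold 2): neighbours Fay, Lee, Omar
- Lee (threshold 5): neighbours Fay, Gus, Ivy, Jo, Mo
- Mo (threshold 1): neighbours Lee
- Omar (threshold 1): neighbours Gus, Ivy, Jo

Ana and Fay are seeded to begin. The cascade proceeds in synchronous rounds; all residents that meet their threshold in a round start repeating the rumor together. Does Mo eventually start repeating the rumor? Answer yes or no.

no

Round 1 — Ana, Fay start repeating the rumor (initial).
Round 2 — checking thresholds:
  Dee: 1 of 3 neighbours < 3, below threshold.
  Gus: 1 of 4 neighbours ≥ 1, starts repeating the rumor.
  Ivy: 2 of 5 neighbours < 5, below threshold.
  Jo: 1 of 3 neighbours < 2, below threshold.
  Lee: 1 of 5 neighbours < 5, below threshold.
Round 3 — checking thresholds:
  Dee: 2 of 3 neighbours < 3, below threshold.
  Ivy: 2 of 5 neighbours < 5, below threshold.
  Jo: 1 of 3 neighbours < 2, below threshold.
  Lee: 2 of 5 neighbours < 5, below threshold.
  Omar: 1 of 3 neighbours ≥ 1, starts repeating the rumor.
Round 4 — checking thresholds:
  Dee: 2 of 3 neighbours < 3, below threshold.
  Ivy: 3 of 5 neighbours < 5, below threshold.
  Jo: 2 of 3 neighbours ≥ 2, starts repeating the rumor.
  Lee: 2 of 5 neighbours < 5, below threshold.
Round 5 — no new spreads; cascade stops.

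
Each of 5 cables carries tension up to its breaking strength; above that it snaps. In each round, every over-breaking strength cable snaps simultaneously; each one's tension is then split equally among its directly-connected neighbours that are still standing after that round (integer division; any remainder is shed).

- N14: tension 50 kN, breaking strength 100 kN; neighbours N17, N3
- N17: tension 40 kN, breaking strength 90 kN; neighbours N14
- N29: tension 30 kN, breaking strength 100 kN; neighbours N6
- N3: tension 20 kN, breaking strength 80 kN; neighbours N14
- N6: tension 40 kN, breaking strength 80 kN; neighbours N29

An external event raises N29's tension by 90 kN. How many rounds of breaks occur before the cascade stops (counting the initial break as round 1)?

Round 1 — N29 at 120 > 100. N29 snaps.
  N29 sheds 120 kN to N6: 120 each.
    N6: 40+120 = 160 > 80
Round 2 — N6 snaps.
  N6 sheds 160 kN: no online neighbours, lost.
No further breaks.

2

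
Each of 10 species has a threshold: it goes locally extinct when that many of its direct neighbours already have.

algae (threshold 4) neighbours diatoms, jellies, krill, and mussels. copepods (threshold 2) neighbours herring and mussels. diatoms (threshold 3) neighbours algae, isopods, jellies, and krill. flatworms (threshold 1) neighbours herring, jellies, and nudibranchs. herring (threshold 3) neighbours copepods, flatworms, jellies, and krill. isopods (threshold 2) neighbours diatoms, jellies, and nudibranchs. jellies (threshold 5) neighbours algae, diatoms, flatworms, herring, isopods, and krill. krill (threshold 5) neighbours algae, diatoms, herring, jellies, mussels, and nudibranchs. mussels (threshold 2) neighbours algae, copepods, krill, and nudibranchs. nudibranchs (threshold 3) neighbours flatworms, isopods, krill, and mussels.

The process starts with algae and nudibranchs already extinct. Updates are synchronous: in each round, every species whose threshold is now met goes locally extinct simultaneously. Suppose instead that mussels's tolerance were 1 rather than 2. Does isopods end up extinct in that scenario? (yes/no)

With mussels's tolerance at 1:
Round 1 — algae, nudibranchs go locally extinct (initial).
Round 2 — checking thresholds:
  diatoms: 1 of 4 neighbours < 3, not yet.
  flatworms: 1 of 3 neighbours ≥ 1, goes locally extinct.
  isopods: 1 of 3 neighbours < 2, not yet.
  jellies: 1 of 6 neighbours < 5, not yet.
  krill: 2 of 6 neighbours < 5, not yet.
  mussels: 2 of 4 neighbours ≥ 1, goes locally extinct.
Round 3 — no new extinctions; cascade stops.

no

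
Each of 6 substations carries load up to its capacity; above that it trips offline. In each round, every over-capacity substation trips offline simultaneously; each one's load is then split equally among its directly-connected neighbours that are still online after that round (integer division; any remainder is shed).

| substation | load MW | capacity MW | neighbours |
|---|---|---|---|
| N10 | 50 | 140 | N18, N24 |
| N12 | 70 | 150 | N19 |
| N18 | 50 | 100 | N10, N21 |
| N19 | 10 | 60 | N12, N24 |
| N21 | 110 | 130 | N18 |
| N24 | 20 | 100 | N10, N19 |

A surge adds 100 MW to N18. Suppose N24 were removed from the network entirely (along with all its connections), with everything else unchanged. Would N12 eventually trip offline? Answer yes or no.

With N24 removed:
Round 1 — N18 at 150 > 100. N18 trips offline.
  N18 sheds 150 MW to N10, N21: 75 each.
    N10: 50+75 = 125 ≤ 140
    N21: 110+75 = 185 > 130
Round 2 — N21 trips offline.
  N21 sheds 185 MW: no online neighbours, lost.
No further trips.

no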